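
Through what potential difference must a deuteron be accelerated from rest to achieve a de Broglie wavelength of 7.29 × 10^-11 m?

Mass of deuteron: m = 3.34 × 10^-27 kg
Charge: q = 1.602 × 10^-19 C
7.72 × 10^-2 V

From λ = h/√(2mqV), we solve for V:

λ² = h²/(2mqV)
V = h²/(2mqλ²)
V = (6.626 × 10^-34 J·s)² / (2 × 3.34 × 10^-27 kg × 1.602 × 10^-19 C × (7.29 × 10^-11 m)²)
V = 7.72 × 10^-2 V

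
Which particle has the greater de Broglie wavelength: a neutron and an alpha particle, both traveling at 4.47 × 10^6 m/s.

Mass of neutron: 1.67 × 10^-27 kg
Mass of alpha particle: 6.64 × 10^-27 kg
The neutron has the longer wavelength.

Using λ = h/(mv), since both particles have the same velocity, the wavelength depends only on mass.

For neutron: λ₁ = h/(m₁v) = 8.88 × 10^-14 m
For alpha particle: λ₂ = h/(m₂v) = 2.23 × 10^-14 m

Since λ ∝ 1/m at constant velocity, the lighter particle has the longer wavelength.

The neutron has the longer de Broglie wavelength.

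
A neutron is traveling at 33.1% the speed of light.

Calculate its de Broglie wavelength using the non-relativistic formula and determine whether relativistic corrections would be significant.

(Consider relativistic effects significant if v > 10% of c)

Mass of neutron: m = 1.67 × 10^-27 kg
Yes, relativistic corrections are needed.

Using the non-relativistic de Broglie formula λ = h/(mv):

v = 33.1% × c = 9.923 × 10^7 m/s

λ = h/(mv)
λ = (6.626 × 10^-34 J·s) / (1.67 × 10^-27 kg × 9.923 × 10^7 m/s)
λ = 4.00 × 10^-15 m

Since v = 33.1% of c > 10% of c, relativistic corrections ARE significant and the actual wavelength would differ from this non-relativistic estimate.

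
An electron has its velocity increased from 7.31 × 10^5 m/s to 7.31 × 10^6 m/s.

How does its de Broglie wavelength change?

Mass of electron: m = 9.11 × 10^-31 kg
The wavelength decreases by a factor of 10.

Using λ = h/(mv):

Initial wavelength: λ₁ = h/(mv₁) = 9.95 × 10^-10 m
Final wavelength: λ₂ = h/(mv₂) = 9.95 × 10^-11 m

Since λ ∝ 1/v, when velocity increases by a factor of 10, the wavelength decreases by a factor of 10.

λ₂/λ₁ = v₁/v₂ = 1/10

The wavelength decreases by a factor of 10.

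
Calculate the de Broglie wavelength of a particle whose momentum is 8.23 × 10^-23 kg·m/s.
8.05 × 10^-12 m

Using the de Broglie relation λ = h/p:

λ = h/p
λ = (6.626 × 10^-34 J·s) / (8.23 × 10^-23 kg·m/s)
λ = 8.05 × 10^-12 m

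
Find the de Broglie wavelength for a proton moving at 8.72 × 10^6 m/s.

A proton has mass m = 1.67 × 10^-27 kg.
4.55 × 10^-14 m

Using the de Broglie relation λ = h/(mv):

λ = h/(mv)
λ = (6.626 × 10^-34 J·s) / (1.67 × 10^-27 kg × 8.72 × 10^6 m/s)
λ = 4.55 × 10^-14 m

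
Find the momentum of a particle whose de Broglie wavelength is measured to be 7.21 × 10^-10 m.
9.19 × 10^-25 kg·m/s

From the de Broglie relation λ = h/p, we solve for p:

p = h/λ
p = (6.626 × 10^-34 J·s) / (7.21 × 10^-10 m)
p = 9.19 × 10^-25 kg·m/s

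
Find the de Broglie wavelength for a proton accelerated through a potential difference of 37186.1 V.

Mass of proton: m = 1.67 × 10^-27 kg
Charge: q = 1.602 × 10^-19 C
1.49 × 10^-13 m

When a particle is accelerated through voltage V, it gains kinetic energy KE = qV.

The de Broglie wavelength is then λ = h/√(2mqV):

λ = h/√(2mqV)
λ = (6.626 × 10^-34 J·s) / √(2 × 1.67 × 10^-27 kg × 1.602 × 10^-19 C × 37186.1 V)
λ = 1.49 × 10^-13 m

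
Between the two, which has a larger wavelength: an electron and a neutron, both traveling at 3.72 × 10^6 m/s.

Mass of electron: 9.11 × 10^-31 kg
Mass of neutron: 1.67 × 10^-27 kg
The electron has the longer wavelength.

Using λ = h/(mv), since both particles have the same velocity, the wavelength depends only on mass.

For electron: λ₁ = h/(m₁v) = 1.96 × 10^-10 m
For neutron: λ₂ = h/(m₂v) = 1.07 × 10^-13 m

Since λ ∝ 1/m at constant velocity, the lighter particle has the longer wavelength.

The electron has the longer de Broglie wavelength.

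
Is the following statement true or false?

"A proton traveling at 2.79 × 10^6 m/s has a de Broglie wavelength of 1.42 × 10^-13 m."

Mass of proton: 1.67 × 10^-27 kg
True

The claim is correct.

Using λ = h/(mv):
λ = (6.626 × 10^-34 J·s) / (1.67 × 10^-27 kg × 2.79 × 10^6 m/s)
λ = 1.42 × 10^-13 m

This matches the claimed value.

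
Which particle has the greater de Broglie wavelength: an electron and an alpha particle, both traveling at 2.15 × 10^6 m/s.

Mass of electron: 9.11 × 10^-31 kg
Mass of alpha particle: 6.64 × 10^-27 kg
The electron has the longer wavelength.

Using λ = h/(mv), since both particles have the same velocity, the wavelength depends only on mass.

For electron: λ₁ = h/(m₁v) = 3.38 × 10^-10 m
For alpha particle: λ₂ = h/(m₂v) = 4.64 × 10^-14 m

Since λ ∝ 1/m at constant velocity, the lighter particle has the longer wavelength.

The electron has the longer de Broglie wavelength.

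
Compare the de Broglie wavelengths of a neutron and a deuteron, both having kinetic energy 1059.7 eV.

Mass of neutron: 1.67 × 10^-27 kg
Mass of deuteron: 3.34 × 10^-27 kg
The neutron has the longer wavelength.

Using λ = h/√(2mKE):

For neutron: λ₁ = h/√(2m₁KE) = 8.80 × 10^-13 m
For deuteron: λ₂ = h/√(2m₂KE) = 6.22 × 10^-13 m

Since λ ∝ 1/√m at constant kinetic energy, the lighter particle has the longer wavelength.

The neutron has the longer de Broglie wavelength.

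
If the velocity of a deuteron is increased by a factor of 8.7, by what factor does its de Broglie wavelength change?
The wavelength decreases by a factor of 8.7.

From λ = h/(mv), the wavelength is inversely proportional to velocity:

λ ∝ 1/v

If v → 8.7v, then λ → λ/8.7

When velocity is increased by a factor of 8.7, the wavelength decreases by a factor of 8.7.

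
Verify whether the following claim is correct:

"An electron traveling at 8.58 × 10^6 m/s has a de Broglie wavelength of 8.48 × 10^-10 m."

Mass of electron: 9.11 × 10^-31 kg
False

The claim is incorrect.

Using λ = h/(mv):
λ = (6.626 × 10^-34 J·s) / (9.11 × 10^-31 kg × 8.58 × 10^6 m/s)
λ = 8.48 × 10^-11 m

The actual wavelength differs from the claimed 8.48 × 10^-10 m.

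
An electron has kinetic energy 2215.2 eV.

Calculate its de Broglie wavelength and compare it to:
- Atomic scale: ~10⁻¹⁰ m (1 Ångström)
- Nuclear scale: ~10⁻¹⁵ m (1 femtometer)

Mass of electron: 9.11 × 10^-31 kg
λ = 2.61 × 10^-11 m, which is between nuclear and atomic scales.

Using λ = h/√(2mKE):

KE = 2215.2 eV = 3.549 × 10^-16 J

λ = h/√(2mKE)
λ = (6.626 × 10^-34 J·s) / √(2 × 9.11 × 10^-31 kg × 3.549 × 10^-16 J)
λ = 2.61 × 10^-11 m

Comparison:
- Atomic scale (10⁻¹⁰ m): λ is 0.26× this size
- Nuclear scale (10⁻¹⁵ m): λ is 2.6e+04× this size

The wavelength is between nuclear and atomic scales.

This wavelength is appropriate for probing atomic structure but too large for nuclear physics experiments.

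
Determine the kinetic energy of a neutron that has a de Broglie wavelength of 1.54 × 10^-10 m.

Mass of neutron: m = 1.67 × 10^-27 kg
5.54 × 10^-21 J (or 0.0346 eV)

From λ = h/√(2mKE), we solve for KE:

λ² = h²/(2mKE)
KE = h²/(2mλ²)
KE = (6.626 × 10^-34 J·s)² / (2 × 1.67 × 10^-27 kg × (1.54 × 10^-10 m)²)
KE = 5.54 × 10^-21 J
KE = 0.0346 eV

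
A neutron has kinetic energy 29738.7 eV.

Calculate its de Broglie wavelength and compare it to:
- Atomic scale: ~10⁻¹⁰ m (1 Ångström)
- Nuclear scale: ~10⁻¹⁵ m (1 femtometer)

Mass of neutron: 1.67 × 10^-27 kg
λ = 1.66 × 10^-13 m, which is between nuclear and atomic scales.

Using λ = h/√(2mKE):

KE = 29738.7 eV = 4.765 × 10^-15 J

λ = h/√(2mKE)
λ = (6.626 × 10^-34 J·s) / √(2 × 1.67 × 10^-27 kg × 4.765 × 10^-15 J)
λ = 1.66 × 10^-13 m

Comparison:
- Atomic scale (10⁻¹⁰ m): λ is 0.0017× this size
- Nuclear scale (10⁻¹⁵ m): λ is 1.7e+02× this size

The wavelength is between nuclear and atomic scales.

This wavelength is appropriate for probing atomic structure but too large for nuclear physics experiments.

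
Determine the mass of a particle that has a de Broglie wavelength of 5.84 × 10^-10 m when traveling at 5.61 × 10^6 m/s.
2.02 × 10^-31 kg

From the de Broglie relation λ = h/(mv), we solve for m:

m = h/(λv)
m = (6.626 × 10^-34 J·s) / (5.84 × 10^-10 m × 5.61 × 10^6 m/s)
m = 2.02 × 10^-31 kg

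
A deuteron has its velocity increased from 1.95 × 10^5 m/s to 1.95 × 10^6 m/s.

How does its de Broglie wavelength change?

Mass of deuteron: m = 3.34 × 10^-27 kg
The wavelength decreases by a factor of 10.

Using λ = h/(mv):

Initial wavelength: λ₁ = h/(mv₁) = 1.02 × 10^-12 m
Final wavelength: λ₂ = h/(mv₂) = 1.02 × 10^-13 m

Since λ ∝ 1/v, when velocity increases by a factor of 10, the wavelength decreases by a factor of 10.

λ₂/λ₁ = v₁/v₂ = 1/10

The wavelength decreases by a factor of 10.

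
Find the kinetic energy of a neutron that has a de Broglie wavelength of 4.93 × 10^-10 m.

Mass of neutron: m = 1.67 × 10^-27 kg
5.41 × 10^-22 J (or 3.38 × 10^-3 eV)

From λ = h/√(2mKE), we solve for KE:

λ² = h²/(2mKE)
KE = h²/(2mλ²)
KE = (6.626 × 10^-34 J·s)² / (2 × 1.67 × 10^-27 kg × (4.93 × 10^-10 m)²)
KE = 5.41 × 10^-22 J
KE = 3.38 × 10^-3 eV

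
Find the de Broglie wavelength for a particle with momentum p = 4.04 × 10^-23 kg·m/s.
1.64 × 10^-11 m

Using the de Broglie relation λ = h/p:

λ = h/p
λ = (6.626 × 10^-34 J·s) / (4.04 × 10^-23 kg·m/s)
λ = 1.64 × 10^-11 m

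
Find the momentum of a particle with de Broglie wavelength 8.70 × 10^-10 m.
7.62 × 10^-25 kg·m/s

From the de Broglie relation λ = h/p, we solve for p:

p = h/λ
p = (6.626 × 10^-34 J·s) / (8.70 × 10^-10 m)
p = 7.62 × 10^-25 kg·m/s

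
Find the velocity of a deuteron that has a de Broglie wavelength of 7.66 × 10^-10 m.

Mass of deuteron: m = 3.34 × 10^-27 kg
2.59 × 10^2 m/s

From the de Broglie relation λ = h/(mv), we solve for v:

v = h/(mλ)
v = (6.626 × 10^-34 J·s) / (3.34 × 10^-27 kg × 7.66 × 10^-10 m)
v = 2.59 × 10^2 m/s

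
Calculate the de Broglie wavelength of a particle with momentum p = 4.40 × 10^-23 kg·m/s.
1.51 × 10^-11 m

Using the de Broglie relation λ = h/p:

λ = h/p
λ = (6.626 × 10^-34 J·s) / (4.40 × 10^-23 kg·m/s)
λ = 1.51 × 10^-11 m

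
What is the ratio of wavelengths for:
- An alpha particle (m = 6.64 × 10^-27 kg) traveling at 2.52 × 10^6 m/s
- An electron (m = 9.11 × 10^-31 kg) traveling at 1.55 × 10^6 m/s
λ₁/λ₂ = 8.44 × 10^-5

Using λ = h/(mv):

λ₁ = h/(m₁v₁) = 3.96 × 10^-14 m
λ₂ = h/(m₂v₂) = 4.69 × 10^-10 m

Ratio λ₁/λ₂ = (m₂v₂)/(m₁v₁)
         = (9.11 × 10^-31 kg × 1.55 × 10^6 m/s) / (6.64 × 10^-27 kg × 2.52 × 10^6 m/s)
         = 8.44 × 10^-5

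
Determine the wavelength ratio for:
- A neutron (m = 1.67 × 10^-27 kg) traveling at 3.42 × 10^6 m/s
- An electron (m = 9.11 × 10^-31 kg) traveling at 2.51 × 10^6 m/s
λ₁/λ₂ = 4.00 × 10^-4

Using λ = h/(mv):

λ₁ = h/(m₁v₁) = 1.16 × 10^-13 m
λ₂ = h/(m₂v₂) = 2.90 × 10^-10 m

Ratio λ₁/λ₂ = (m₂v₂)/(m₁v₁)
         = (9.11 × 10^-31 kg × 2.51 × 10^6 m/s) / (1.67 × 10^-27 kg × 3.42 × 10^6 m/s)
         = 4.00 × 10^-4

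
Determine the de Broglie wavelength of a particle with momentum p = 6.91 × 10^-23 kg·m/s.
9.59 × 10^-12 m

Using the de Broglie relation λ = h/p:

λ = h/p
λ = (6.626 × 10^-34 J·s) / (6.91 × 10^-23 kg·m/s)
λ = 9.59 × 10^-12 m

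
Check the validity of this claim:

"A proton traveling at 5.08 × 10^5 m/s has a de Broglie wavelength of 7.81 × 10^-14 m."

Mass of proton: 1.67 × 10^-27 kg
False

The claim is incorrect.

Using λ = h/(mv):
λ = (6.626 × 10^-34 J·s) / (1.67 × 10^-27 kg × 5.08 × 10^5 m/s)
λ = 7.81 × 10^-13 m

The actual wavelength differs from the claimed 7.81 × 10^-14 m.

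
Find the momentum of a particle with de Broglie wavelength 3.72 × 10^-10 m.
1.78 × 10^-24 kg·m/s

From the de Broglie relation λ = h/p, we solve for p:

p = h/λ
p = (6.626 × 10^-34 J·s) / (3.72 × 10^-10 m)
p = 1.78 × 10^-24 kg·m/s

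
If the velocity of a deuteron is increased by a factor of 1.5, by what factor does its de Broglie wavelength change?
The wavelength decreases by a factor of 1.5.

From λ = h/(mv), the wavelength is inversely proportional to velocity:

λ ∝ 1/v

If v → 1.5v, then λ → λ/1.5

When velocity is increased by a factor of 1.5, the wavelength decreases by a factor of 1.5.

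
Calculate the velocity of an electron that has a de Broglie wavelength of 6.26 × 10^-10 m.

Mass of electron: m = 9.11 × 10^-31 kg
1.16 × 10^6 m/s

From the de Broglie relation λ = h/(mv), we solve for v:

v = h/(mλ)
v = (6.626 × 10^-34 J·s) / (9.11 × 10^-31 kg × 6.26 × 10^-10 m)
v = 1.16 × 10^6 m/s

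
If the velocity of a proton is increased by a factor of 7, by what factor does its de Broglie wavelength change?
The wavelength decreases by a factor of 7.

From λ = h/(mv), the wavelength is inversely proportional to velocity:

λ ∝ 1/v

If v → 7v, then λ → λ/7

When velocity is increased by a factor of 7, the wavelength decreases by a factor of 7.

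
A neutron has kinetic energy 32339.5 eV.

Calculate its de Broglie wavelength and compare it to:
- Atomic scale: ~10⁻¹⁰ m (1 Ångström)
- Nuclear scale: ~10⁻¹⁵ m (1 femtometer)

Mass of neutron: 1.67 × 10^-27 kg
λ = 1.59 × 10^-13 m, which is between nuclear and atomic scales.

Using λ = h/√(2mKE):

KE = 32339.5 eV = 5.181 × 10^-15 J

λ = h/√(2mKE)
λ = (6.626 × 10^-34 J·s) / √(2 × 1.67 × 10^-27 kg × 5.181 × 10^-15 J)
λ = 1.59 × 10^-13 m

Comparison:
- Atomic scale (10⁻¹⁰ m): λ is 0.0016× this size
- Nuclear scale (10⁻¹⁵ m): λ is 1.6e+02× this size

The wavelength is between nuclear and atomic scales.

This wavelength is appropriate for probing atomic structure but too large for nuclear physics experiments.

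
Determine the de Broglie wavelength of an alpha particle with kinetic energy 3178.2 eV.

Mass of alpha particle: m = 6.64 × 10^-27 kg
2.55 × 10^-13 m

Using λ = h/√(2mKE):

First convert KE to Joules: KE = 3178.2 eV = 5.092 × 10^-16 J

λ = h/√(2mKE)
λ = (6.626 × 10^-34 J·s) / √(2 × 6.64 × 10^-27 kg × 5.092 × 10^-16 J)
λ = 2.55 × 10^-13 m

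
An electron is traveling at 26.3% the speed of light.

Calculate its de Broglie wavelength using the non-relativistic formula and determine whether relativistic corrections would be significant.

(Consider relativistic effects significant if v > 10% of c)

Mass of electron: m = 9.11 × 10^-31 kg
Yes, relativistic corrections are needed.

Using the non-relativistic de Broglie formula λ = h/(mv):

v = 26.3% × c = 7.885 × 10^7 m/s

λ = h/(mv)
λ = (6.626 × 10^-34 J·s) / (9.11 × 10^-31 kg × 7.885 × 10^7 m/s)
λ = 9.22 × 10^-12 m

Since v = 26.3% of c > 10% of c, relativistic corrections ARE significant and the actual wavelength would differ from this non-relativistic estimate.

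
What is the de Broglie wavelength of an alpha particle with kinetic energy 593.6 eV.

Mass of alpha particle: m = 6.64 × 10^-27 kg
5.90 × 10^-13 m

Using λ = h/√(2mKE):

First convert KE to Joules: KE = 593.6 eV = 9.511 × 10^-17 J

λ = h/√(2mKE)
λ = (6.626 × 10^-34 J·s) / √(2 × 6.64 × 10^-27 kg × 9.511 × 10^-17 J)
λ = 5.90 × 10^-13 m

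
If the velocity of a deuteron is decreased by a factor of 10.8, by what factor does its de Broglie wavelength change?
The wavelength increases by a factor of 10.8.

From λ = h/(mv), the wavelength is inversely proportional to velocity:

λ ∝ 1/v

If v → v/10.8, then λ → 10.8λ

When velocity is decreased by a factor of 10.8, the wavelength increases by a factor of 10.8.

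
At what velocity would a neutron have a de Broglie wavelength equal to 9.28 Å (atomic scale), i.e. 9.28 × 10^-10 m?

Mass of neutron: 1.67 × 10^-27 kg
4.28 × 10^2 m/s

From λ = h/(mv), solve for v:

v = h/(mλ)
v = (6.626 × 10^-34 J·s) / (1.67 × 10^-27 kg × 9.28 × 10^-10 m)
v = 4.28 × 10^2 m/s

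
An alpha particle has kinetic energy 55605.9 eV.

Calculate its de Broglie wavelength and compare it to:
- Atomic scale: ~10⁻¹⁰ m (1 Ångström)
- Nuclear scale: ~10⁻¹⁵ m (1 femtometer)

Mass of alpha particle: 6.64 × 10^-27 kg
λ = 6.09 × 10^-14 m, which is between nuclear and atomic scales.

Using λ = h/√(2mKE):

KE = 55605.9 eV = 8.909 × 10^-15 J

λ = h/√(2mKE)
λ = (6.626 × 10^-34 J·s) / √(2 × 6.64 × 10^-27 kg × 8.909 × 10^-15 J)
λ = 6.09 × 10^-14 m

Comparison:
- Atomic scale (10⁻¹⁰ m): λ is 0.00061× this size
- Nuclear scale (10⁻¹⁵ m): λ is 61× this size

The wavelength is between nuclear and atomic scales.

This wavelength is appropriate for probing atomic structure but too large for nuclear physics experiments.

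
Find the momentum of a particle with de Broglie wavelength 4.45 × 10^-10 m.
1.49 × 10^-24 kg·m/s

From the de Broglie relation λ = h/p, we solve for p:

p = h/λ
p = (6.626 × 10^-34 J·s) / (4.45 × 10^-10 m)
p = 1.49 × 10^-24 kg·m/s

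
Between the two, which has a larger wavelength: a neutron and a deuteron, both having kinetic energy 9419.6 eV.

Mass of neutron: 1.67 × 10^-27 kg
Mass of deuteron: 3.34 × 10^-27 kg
The neutron has the longer wavelength.

Using λ = h/√(2mKE):

For neutron: λ₁ = h/√(2m₁KE) = 2.95 × 10^-13 m
For deuteron: λ₂ = h/√(2m₂KE) = 2.09 × 10^-13 m

Since λ ∝ 1/√m at constant kinetic energy, the lighter particle has the longer wavelength.

The neutron has the longer de Broglie wavelength.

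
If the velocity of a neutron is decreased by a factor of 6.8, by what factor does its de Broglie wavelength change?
The wavelength increases by a factor of 6.8.

From λ = h/(mv), the wavelength is inversely proportional to velocity:

λ ∝ 1/v

If v → v/6.8, then λ → 6.8λ

When velocity is decreased by a factor of 6.8, the wavelength increases by a factor of 6.8.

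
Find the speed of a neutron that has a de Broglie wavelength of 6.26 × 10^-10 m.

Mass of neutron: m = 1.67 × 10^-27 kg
6.34 × 10^2 m/s

From the de Broglie relation λ = h/(mv), we solve for v:

v = h/(mλ)
v = (6.626 × 10^-34 J·s) / (1.67 × 10^-27 kg × 6.26 × 10^-10 m)
v = 6.34 × 10^2 m/s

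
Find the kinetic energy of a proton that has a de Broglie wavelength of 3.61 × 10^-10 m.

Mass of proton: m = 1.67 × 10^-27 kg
1.01 × 10^-21 J (or 6.30 × 10^-3 eV)

From λ = h/√(2mKE), we solve for KE:

λ² = h²/(2mKE)
KE = h²/(2mλ²)
KE = (6.626 × 10^-34 J·s)² / (2 × 1.67 × 10^-27 kg × (3.61 × 10^-10 m)²)
KE = 1.01 × 10^-21 J
KE = 6.30 × 10^-3 eV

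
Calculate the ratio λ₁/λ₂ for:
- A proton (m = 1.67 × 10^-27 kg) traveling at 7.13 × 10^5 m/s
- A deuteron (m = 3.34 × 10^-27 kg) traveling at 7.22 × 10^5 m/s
λ₁/λ₂ = 2.03

Using λ = h/(mv):

λ₁ = h/(m₁v₁) = 5.56 × 10^-13 m
λ₂ = h/(m₂v₂) = 2.75 × 10^-13 m

Ratio λ₁/λ₂ = (m₂v₂)/(m₁v₁)
         = (3.34 × 10^-27 kg × 7.22 × 10^5 m/s) / (1.67 × 10^-27 kg × 7.13 × 10^5 m/s)
         = 2.03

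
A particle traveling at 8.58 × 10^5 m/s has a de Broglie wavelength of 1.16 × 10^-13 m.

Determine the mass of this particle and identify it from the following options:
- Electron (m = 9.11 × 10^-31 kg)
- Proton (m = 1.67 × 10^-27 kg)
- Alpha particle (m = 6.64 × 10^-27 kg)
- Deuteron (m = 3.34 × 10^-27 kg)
The particle is an alpha particle.

From λ = h/(mv), solve for mass:

m = h/(λv)
m = (6.626 × 10^-34 J·s) / (1.16 × 10^-13 m × 8.58 × 10^5 m/s)
m = 6.66 × 10^-27 kg

Comparing with the listed masses, this is closest to an alpha particle.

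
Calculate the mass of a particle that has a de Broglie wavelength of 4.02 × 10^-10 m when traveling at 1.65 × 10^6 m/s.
9.99 × 10^-31 kg

From the de Broglie relation λ = h/(mv), we solve for m:

m = h/(λv)
m = (6.626 × 10^-34 J·s) / (4.02 × 10^-10 m × 1.65 × 10^6 m/s)
m = 9.99 × 10^-31 kg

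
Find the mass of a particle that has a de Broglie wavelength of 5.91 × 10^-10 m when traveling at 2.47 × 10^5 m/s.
4.54 × 10^-30 kg

From the de Broglie relation λ = h/(mv), we solve for m:

m = h/(λv)
m = (6.626 × 10^-34 J·s) / (5.91 × 10^-10 m × 2.47 × 10^5 m/s)
m = 4.54 × 10^-30 kg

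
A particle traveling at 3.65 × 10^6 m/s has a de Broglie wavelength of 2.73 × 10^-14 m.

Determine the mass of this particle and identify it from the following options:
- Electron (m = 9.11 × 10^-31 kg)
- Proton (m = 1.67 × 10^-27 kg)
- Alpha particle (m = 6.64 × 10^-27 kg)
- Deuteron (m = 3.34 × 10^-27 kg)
The particle is an alpha particle.

From λ = h/(mv), solve for mass:

m = h/(λv)
m = (6.626 × 10^-34 J·s) / (2.73 × 10^-14 m × 3.65 × 10^6 m/s)
m = 6.65 × 10^-27 kg

Comparing with the listed masses, this is closest to an alpha particle.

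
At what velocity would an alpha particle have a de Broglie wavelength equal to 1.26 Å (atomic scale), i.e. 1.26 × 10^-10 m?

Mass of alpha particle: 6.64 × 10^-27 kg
7.92 × 10^2 m/s

From λ = h/(mv), solve for v:

v = h/(mλ)
v = (6.626 × 10^-34 J·s) / (6.64 × 10^-27 kg × 1.26 × 10^-10 m)
v = 7.92 × 10^2 m/s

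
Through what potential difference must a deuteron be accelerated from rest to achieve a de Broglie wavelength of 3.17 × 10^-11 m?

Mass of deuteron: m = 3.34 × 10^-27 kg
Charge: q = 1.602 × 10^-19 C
4.08 × 10^-1 V

From λ = h/√(2mqV), we solve for V:

λ² = h²/(2mqV)
V = h²/(2mqλ²)
V = (6.626 × 10^-34 J·s)² / (2 × 3.34 × 10^-27 kg × 1.602 × 10^-19 C × (3.17 × 10^-11 m)²)
V = 4.08 × 10^-1 V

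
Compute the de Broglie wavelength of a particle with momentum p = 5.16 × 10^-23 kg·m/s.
1.28 × 10^-11 m

Using the de Broglie relation λ = h/p:

λ = h/p
λ = (6.626 × 10^-34 J·s) / (5.16 × 10^-23 kg·m/s)
λ = 1.28 × 10^-11 m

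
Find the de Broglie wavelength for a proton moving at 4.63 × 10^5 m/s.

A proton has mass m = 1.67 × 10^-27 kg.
8.57 × 10^-13 m

Using the de Broglie relation λ = h/(mv):

λ = h/(mv)
λ = (6.626 × 10^-34 J·s) / (1.67 × 10^-27 kg × 4.63 × 10^5 m/s)
λ = 8.57 × 10^-13 m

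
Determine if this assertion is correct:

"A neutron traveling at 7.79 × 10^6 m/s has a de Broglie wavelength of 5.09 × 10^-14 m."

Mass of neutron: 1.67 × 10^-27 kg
True

The claim is correct.

Using λ = h/(mv):
λ = (6.626 × 10^-34 J·s) / (1.67 × 10^-27 kg × 7.79 × 10^6 m/s)
λ = 5.09 × 10^-14 m

This matches the claimed value.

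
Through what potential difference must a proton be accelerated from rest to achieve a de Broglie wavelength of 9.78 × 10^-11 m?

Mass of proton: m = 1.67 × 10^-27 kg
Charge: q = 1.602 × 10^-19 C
8.58 × 10^-2 V

From λ = h/√(2mqV), we solve for V:

λ² = h²/(2mqV)
V = h²/(2mqλ²)
V = (6.626 × 10^-34 J·s)² / (2 × 1.67 × 10^-27 kg × 1.602 × 10^-19 C × (9.78 × 10^-11 m)²)
V = 8.58 × 10^-2 V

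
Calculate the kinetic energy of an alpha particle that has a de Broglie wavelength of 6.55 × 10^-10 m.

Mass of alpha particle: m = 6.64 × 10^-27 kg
7.71 × 10^-23 J (or 4.81 × 10^-4 eV)

From λ = h/√(2mKE), we solve for KE:

λ² = h²/(2mKE)
KE = h²/(2mλ²)
KE = (6.626 × 10^-34 J·s)² / (2 × 6.64 × 10^-27 kg × (6.55 × 10^-10 m)²)
KE = 7.71 × 10^-23 J
KE = 4.81 × 10^-4 eV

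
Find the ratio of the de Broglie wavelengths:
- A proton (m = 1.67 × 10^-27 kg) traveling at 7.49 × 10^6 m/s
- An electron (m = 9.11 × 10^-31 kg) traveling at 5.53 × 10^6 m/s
λ₁/λ₂ = 4.03 × 10^-4

Using λ = h/(mv):

λ₁ = h/(m₁v₁) = 5.30 × 10^-14 m
λ₂ = h/(m₂v₂) = 1.32 × 10^-10 m

Ratio λ₁/λ₂ = (m₂v₂)/(m₁v₁)
         = (9.11 × 10^-31 kg × 5.53 × 10^6 m/s) / (1.67 × 10^-27 kg × 7.49 × 10^6 m/s)
         = 4.03 × 10^-4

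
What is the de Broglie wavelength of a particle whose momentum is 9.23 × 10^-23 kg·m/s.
7.18 × 10^-12 m

Using the de Broglie relation λ = h/p:

λ = h/p
λ = (6.626 × 10^-34 J·s) / (9.23 × 10^-23 kg·m/s)
λ = 7.18 × 10^-12 m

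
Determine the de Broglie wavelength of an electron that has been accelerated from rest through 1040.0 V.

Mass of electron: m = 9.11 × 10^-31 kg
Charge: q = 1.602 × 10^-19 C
3.80 × 10^-11 m

When a particle is accelerated through voltage V, it gains kinetic energy KE = qV.

The de Broglie wavelength is then λ = h/√(2mqV):

λ = h/√(2mqV)
λ = (6.626 × 10^-34 J·s) / √(2 × 9.11 × 10^-31 kg × 1.602 × 10^-19 C × 1040.0 V)
λ = 3.80 × 10^-11 m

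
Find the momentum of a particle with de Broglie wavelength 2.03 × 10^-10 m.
3.26 × 10^-24 kg·m/s

From the de Broglie relation λ = h/p, we solve for p:

p = h/λ
p = (6.626 × 10^-34 J·s) / (2.03 × 10^-10 m)
p = 3.26 × 10^-24 kg·m/s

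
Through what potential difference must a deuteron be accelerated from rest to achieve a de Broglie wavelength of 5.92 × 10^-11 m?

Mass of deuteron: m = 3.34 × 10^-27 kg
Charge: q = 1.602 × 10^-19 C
1.17 × 10^-1 V

From λ = h/√(2mqV), we solve for V:

λ² = h²/(2mqV)
V = h²/(2mqλ²)
V = (6.626 × 10^-34 J·s)² / (2 × 3.34 × 10^-27 kg × 1.602 × 10^-19 C × (5.92 × 10^-11 m)²)
V = 1.17 × 10^-1 V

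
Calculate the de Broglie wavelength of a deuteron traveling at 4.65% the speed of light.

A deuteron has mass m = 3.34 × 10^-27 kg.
1.42 × 10^-14 m

Using the de Broglie relation λ = h/(mv):

v = 4.65% × c = 1.394 × 10^7 m/s

λ = h/(mv)
λ = (6.626 × 10^-34 J·s) / (3.34 × 10^-27 kg × 1.394 × 10^7 m/s)
λ = 1.42 × 10^-14 m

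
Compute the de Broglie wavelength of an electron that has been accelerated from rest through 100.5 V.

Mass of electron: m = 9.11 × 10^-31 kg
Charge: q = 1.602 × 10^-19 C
1.22 × 10^-10 m

When a particle is accelerated through voltage V, it gains kinetic energy KE = qV.

The de Broglie wavelength is then λ = h/√(2mqV):

λ = h/√(2mqV)
λ = (6.626 × 10^-34 J·s) / √(2 × 9.11 × 10^-31 kg × 1.602 × 10^-19 C × 100.5 V)
λ = 1.22 × 10^-10 m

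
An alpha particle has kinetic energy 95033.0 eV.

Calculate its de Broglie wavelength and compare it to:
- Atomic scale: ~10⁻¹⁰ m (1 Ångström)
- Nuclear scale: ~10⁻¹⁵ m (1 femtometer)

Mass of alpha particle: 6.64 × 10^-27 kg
λ = 4.66 × 10^-14 m, which is between nuclear and atomic scales.

Using λ = h/√(2mKE):

KE = 95033.0 eV = 1.523 × 10^-14 J

λ = h/√(2mKE)
λ = (6.626 × 10^-34 J·s) / √(2 × 6.64 × 10^-27 kg × 1.523 × 10^-14 J)
λ = 4.66 × 10^-14 m

Comparison:
- Atomic scale (10⁻¹⁰ m): λ is 0.00047× this size
- Nuclear scale (10⁻¹⁵ m): λ is 47× this size

The wavelength is between nuclear and atomic scales.

This wavelength is appropriate for probing atomic structure but too large for nuclear physics experiments.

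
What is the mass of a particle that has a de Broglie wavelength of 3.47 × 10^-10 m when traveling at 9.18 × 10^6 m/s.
2.08 × 10^-31 kg

From the de Broglie relation λ = h/(mv), we solve for m:

m = h/(λv)
m = (6.626 × 10^-34 J·s) / (3.47 × 10^-10 m × 9.18 × 10^6 m/s)
m = 2.08 × 10^-31 kg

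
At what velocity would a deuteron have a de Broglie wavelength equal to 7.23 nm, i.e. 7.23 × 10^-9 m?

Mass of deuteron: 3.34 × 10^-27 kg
2.74 × 10^1 m/s

From λ = h/(mv), solve for v:

v = h/(mλ)
v = (6.626 × 10^-34 J·s) / (3.34 × 10^-27 kg × 7.23 × 10^-9 m)
v = 2.74 × 10^1 m/s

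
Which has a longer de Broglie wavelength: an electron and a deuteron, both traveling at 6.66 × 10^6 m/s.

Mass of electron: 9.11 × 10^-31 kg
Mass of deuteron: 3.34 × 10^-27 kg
The electron has the longer wavelength.

Using λ = h/(mv), since both particles have the same velocity, the wavelength depends only on mass.

For electron: λ₁ = h/(m₁v) = 1.09 × 10^-10 m
For deuteron: λ₂ = h/(m₂v) = 2.98 × 10^-14 m

Since λ ∝ 1/m at constant velocity, the lighter particle has the longer wavelength.

The electron has the longer de Broglie wavelength.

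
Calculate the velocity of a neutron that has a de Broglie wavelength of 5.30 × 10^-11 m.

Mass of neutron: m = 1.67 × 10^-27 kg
7.49 × 10^3 m/s

From the de Broglie relation λ = h/(mv), we solve for v:

v = h/(mλ)
v = (6.626 × 10^-34 J·s) / (1.67 × 10^-27 kg × 5.30 × 10^-11 m)
v = 7.49 × 10^3 m/s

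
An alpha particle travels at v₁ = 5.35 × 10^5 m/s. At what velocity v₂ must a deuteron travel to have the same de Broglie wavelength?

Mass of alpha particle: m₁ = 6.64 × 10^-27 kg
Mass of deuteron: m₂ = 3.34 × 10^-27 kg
v₂ = 1.06 × 10^6 m/s

For equal de Broglie wavelengths: λ₁ = λ₂

h/(m₁v₁) = h/(m₂v₂)
m₁v₁ = m₂v₂
v₂ = v₁ · (m₁/m₂)

v₂ = 5.35 × 10^5 m/s × (6.64 × 10^-27 kg / 3.34 × 10^-27 kg)
v₂ = 1.06 × 10^6 m/s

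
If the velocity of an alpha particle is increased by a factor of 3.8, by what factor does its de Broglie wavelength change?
The wavelength decreases by a factor of 3.8.

From λ = h/(mv), the wavelength is inversely proportional to velocity:

λ ∝ 1/v

If v → 3.8v, then λ → λ/3.8

When velocity is increased by a factor of 3.8, the wavelength decreases by a factor of 3.8.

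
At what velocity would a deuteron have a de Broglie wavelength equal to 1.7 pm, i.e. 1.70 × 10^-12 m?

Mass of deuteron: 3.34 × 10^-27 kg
1.17 × 10^5 m/s

From λ = h/(mv), solve for v:

v = h/(mλ)
v = (6.626 × 10^-34 J·s) / (3.34 × 10^-27 kg × 1.70 × 10^-12 m)
v = 1.17 × 10^5 m/s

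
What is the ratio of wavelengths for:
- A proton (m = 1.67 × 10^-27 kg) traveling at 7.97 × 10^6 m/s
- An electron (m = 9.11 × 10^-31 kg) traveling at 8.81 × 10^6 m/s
λ₁/λ₂ = 6.03 × 10^-4

Using λ = h/(mv):

λ₁ = h/(m₁v₁) = 4.98 × 10^-14 m
λ₂ = h/(m₂v₂) = 8.26 × 10^-11 m

Ratio λ₁/λ₂ = (m₂v₂)/(m₁v₁)
         = (9.11 × 10^-31 kg × 8.81 × 10^6 m/s) / (1.67 × 10^-27 kg × 7.97 × 10^6 m/s)
         = 6.03 × 10^-4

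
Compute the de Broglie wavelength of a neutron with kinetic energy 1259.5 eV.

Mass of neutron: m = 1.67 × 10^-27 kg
8.07 × 10^-13 m

Using λ = h/√(2mKE):

First convert KE to Joules: KE = 1259.5 eV = 2.018 × 10^-16 J

λ = h/√(2mKE)
λ = (6.626 × 10^-34 J·s) / √(2 × 1.67 × 10^-27 kg × 2.018 × 10^-16 J)
λ = 8.07 × 10^-13 m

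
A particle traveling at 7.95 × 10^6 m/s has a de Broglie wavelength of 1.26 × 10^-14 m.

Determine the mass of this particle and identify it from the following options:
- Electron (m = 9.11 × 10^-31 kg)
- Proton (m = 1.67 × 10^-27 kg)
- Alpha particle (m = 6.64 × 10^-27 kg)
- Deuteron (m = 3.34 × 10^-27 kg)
The particle is an alpha particle.

From λ = h/(mv), solve for mass:

m = h/(λv)
m = (6.626 × 10^-34 J·s) / (1.26 × 10^-14 m × 7.95 × 10^6 m/s)
m = 6.61 × 10^-27 kg

Comparing with the listed masses, this is closest to an alpha particle.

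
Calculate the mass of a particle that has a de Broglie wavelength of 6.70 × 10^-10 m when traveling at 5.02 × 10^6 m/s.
1.97 × 10^-31 kg

From the de Broglie relation λ = h/(mv), we solve for m:

m = h/(λv)
m = (6.626 × 10^-34 J·s) / (6.70 × 10^-10 m × 5.02 × 10^6 m/s)
m = 1.97 × 10^-31 kg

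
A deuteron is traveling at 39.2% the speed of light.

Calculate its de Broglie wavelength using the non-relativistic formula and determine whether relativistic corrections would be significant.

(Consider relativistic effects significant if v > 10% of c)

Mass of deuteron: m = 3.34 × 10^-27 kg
Yes, relativistic corrections are needed.

Using the non-relativistic de Broglie formula λ = h/(mv):

v = 39.2% × c = 1.175 × 10^8 m/s

λ = h/(mv)
λ = (6.626 × 10^-34 J·s) / (3.34 × 10^-27 kg × 1.175 × 10^8 m/s)
λ = 1.69 × 10^-15 m

Since v = 39.2% of c > 10% of c, relativistic corrections ARE significant and the actual wavelength would differ from this non-relativistic estimate.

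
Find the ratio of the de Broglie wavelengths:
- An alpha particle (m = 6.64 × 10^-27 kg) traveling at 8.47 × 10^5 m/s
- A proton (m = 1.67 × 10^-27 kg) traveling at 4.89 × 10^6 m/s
λ₁/λ₂ = 1.45

Using λ = h/(mv):

λ₁ = h/(m₁v₁) = 1.18 × 10^-13 m
λ₂ = h/(m₂v₂) = 8.11 × 10^-14 m

Ratio λ₁/λ₂ = (m₂v₂)/(m₁v₁)
         = (1.67 × 10^-27 kg × 4.89 × 10^6 m/s) / (6.64 × 10^-27 kg × 8.47 × 10^5 m/s)
         = 1.45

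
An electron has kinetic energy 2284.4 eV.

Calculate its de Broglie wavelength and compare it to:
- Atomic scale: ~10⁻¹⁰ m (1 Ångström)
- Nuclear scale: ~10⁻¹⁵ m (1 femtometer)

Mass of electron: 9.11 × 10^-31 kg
λ = 2.57 × 10^-11 m, which is between nuclear and atomic scales.

Using λ = h/√(2mKE):

KE = 2284.4 eV = 3.660 × 10^-16 J

λ = h/√(2mKE)
λ = (6.626 × 10^-34 J·s) / √(2 × 9.11 × 10^-31 kg × 3.660 × 10^-16 J)
λ = 2.57 × 10^-11 m

Comparison:
- Atomic scale (10⁻¹⁰ m): λ is 0.26× this size
- Nuclear scale (10⁻¹⁵ m): λ is 2.6e+04× this size

The wavelength is between nuclear and atomic scales.

This wavelength is appropriate for probing atomic structure but too large for nuclear physics experiments.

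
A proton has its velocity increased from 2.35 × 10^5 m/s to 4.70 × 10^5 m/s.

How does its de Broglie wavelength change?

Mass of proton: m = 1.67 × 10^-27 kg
The wavelength decreases by a factor of 2.

Using λ = h/(mv):

Initial wavelength: λ₁ = h/(mv₁) = 1.69 × 10^-12 m
Final wavelength: λ₂ = h/(mv₂) = 8.44 × 10^-13 m

Since λ ∝ 1/v, when velocity increases by a factor of 2, the wavelength decreases by a factor of 2.

λ₂/λ₁ = v₁/v₂ = 1/2

The wavelength decreases by a factor of 2.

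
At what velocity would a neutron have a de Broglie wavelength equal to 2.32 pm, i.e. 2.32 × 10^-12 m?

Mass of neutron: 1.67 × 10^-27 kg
1.71 × 10^5 m/s

From λ = h/(mv), solve for v:

v = h/(mλ)
v = (6.626 × 10^-34 J·s) / (1.67 × 10^-27 kg × 2.32 × 10^-12 m)
v = 1.71 × 10^5 m/s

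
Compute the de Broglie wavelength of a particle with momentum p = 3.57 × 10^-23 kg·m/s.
1.86 × 10^-11 m

Using the de Broglie relation λ = h/p:

λ = h/p
λ = (6.626 × 10^-34 J·s) / (3.57 × 10^-23 kg·m/s)
λ = 1.86 × 10^-11 m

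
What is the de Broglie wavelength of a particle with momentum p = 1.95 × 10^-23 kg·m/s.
3.40 × 10^-11 m

Using the de Broglie relation λ = h/p:

λ = h/p
λ = (6.626 × 10^-34 J·s) / (1.95 × 10^-23 kg·m/s)
λ = 3.40 × 10^-11 m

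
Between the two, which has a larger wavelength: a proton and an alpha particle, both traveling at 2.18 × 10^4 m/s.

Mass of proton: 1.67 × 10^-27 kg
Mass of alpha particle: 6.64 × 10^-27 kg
The proton has the longer wavelength.

Using λ = h/(mv), since both particles have the same velocity, the wavelength depends only on mass.

For proton: λ₁ = h/(m₁v) = 1.82 × 10^-11 m
For alpha particle: λ₂ = h/(m₂v) = 4.58 × 10^-12 m

Since λ ∝ 1/m at constant velocity, the lighter particle has the longer wavelength.

The proton has the longer de Broglie wavelength.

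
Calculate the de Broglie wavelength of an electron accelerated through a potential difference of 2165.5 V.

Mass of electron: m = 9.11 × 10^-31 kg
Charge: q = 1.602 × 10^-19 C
2.64 × 10^-11 m

When a particle is accelerated through voltage V, it gains kinetic energy KE = qV.

The de Broglie wavelength is then λ = h/√(2mqV):

λ = h/√(2mqV)
λ = (6.626 × 10^-34 J·s) / √(2 × 9.11 × 10^-31 kg × 1.602 × 10^-19 C × 2165.5 V)
λ = 2.64 × 10^-11 m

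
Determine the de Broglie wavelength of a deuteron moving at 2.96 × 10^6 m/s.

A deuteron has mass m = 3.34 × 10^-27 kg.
6.70 × 10^-14 m

Using the de Broglie relation λ = h/(mv):

λ = h/(mv)
λ = (6.626 × 10^-34 J·s) / (3.34 × 10^-27 kg × 2.96 × 10^6 m/s)
λ = 6.70 × 10^-14 m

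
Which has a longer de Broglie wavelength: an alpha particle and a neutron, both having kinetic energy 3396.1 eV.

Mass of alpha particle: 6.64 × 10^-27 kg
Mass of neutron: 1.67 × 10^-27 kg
The neutron has the longer wavelength.

Using λ = h/√(2mKE):

For alpha particle: λ₁ = h/√(2m₁KE) = 2.46 × 10^-13 m
For neutron: λ₂ = h/√(2m₂KE) = 4.92 × 10^-13 m

Since λ ∝ 1/√m at constant kinetic energy, the lighter particle has the longer wavelength.

The neutron has the longer de Broglie wavelength.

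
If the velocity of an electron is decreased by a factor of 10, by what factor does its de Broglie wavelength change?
The wavelength increases by a factor of 10.

From λ = h/(mv), the wavelength is inversely proportional to velocity:

λ ∝ 1/v

If v → v/10, then λ → 10λ

When velocity is decreased by a factor of 10, the wavelength increases by a factor of 10.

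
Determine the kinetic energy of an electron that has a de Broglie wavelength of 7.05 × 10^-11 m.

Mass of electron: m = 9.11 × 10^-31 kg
4.85 × 10^-17 J (or 303 eV)

From λ = h/√(2mKE), we solve for KE:

λ² = h²/(2mKE)
KE = h²/(2mλ²)
KE = (6.626 × 10^-34 J·s)² / (2 × 9.11 × 10^-31 kg × (7.05 × 10^-11 m)²)
KE = 4.85 × 10^-17 J
KE = 303 eV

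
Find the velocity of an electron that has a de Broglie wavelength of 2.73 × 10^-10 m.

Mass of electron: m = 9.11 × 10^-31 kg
2.66 × 10^6 m/s

From the de Broglie relation λ = h/(mv), we solve for v:

v = h/(mλ)
v = (6.626 × 10^-34 J·s) / (9.11 × 10^-31 kg × 2.73 × 10^-10 m)
v = 2.66 × 10^6 m/s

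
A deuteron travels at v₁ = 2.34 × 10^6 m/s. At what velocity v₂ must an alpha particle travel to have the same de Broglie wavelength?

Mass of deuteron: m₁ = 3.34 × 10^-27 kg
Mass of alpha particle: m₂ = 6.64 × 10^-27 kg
v₂ = 1.18 × 10^6 m/s

For equal de Broglie wavelengths: λ₁ = λ₂

h/(m₁v₁) = h/(m₂v₂)
m₁v₁ = m₂v₂
v₂ = v₁ · (m₁/m₂)

v₂ = 2.34 × 10^6 m/s × (3.34 × 10^-27 kg / 6.64 × 10^-27 kg)
v₂ = 1.18 × 10^6 m/s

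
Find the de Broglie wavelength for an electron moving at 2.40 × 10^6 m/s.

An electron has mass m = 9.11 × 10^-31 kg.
3.03 × 10^-10 m

Using the de Broglie relation λ = h/(mv):

λ = h/(mv)
λ = (6.626 × 10^-34 J·s) / (9.11 × 10^-31 kg × 2.40 × 10^6 m/s)
λ = 3.03 × 10^-10 m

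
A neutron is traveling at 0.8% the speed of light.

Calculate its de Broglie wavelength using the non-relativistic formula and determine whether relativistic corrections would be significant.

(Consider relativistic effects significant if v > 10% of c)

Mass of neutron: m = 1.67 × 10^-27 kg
No, relativistic corrections are not needed.

Using the non-relativistic de Broglie formula λ = h/(mv):

v = 0.8% × c = 2.398 × 10^6 m/s

λ = h/(mv)
λ = (6.626 × 10^-34 J·s) / (1.67 × 10^-27 kg × 2.398 × 10^6 m/s)
λ = 1.65 × 10^-13 m

Since v = 0.8% of c < 10% of c, relativistic corrections are NOT significant and this non-relativistic result is a good approximation.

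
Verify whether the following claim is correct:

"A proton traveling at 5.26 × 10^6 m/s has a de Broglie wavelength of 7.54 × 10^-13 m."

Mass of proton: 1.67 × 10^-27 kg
False

The claim is incorrect.

Using λ = h/(mv):
λ = (6.626 × 10^-34 J·s) / (1.67 × 10^-27 kg × 5.26 × 10^6 m/s)
λ = 7.54 × 10^-14 m

The actual wavelength differs from the claimed 7.54 × 10^-13 m.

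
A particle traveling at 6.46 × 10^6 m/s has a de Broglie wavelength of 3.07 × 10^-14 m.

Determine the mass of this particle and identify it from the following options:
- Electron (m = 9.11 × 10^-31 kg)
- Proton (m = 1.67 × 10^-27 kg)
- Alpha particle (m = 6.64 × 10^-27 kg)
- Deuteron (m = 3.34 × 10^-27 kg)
The particle is a deuteron.

From λ = h/(mv), solve for mass:

m = h/(λv)
m = (6.626 × 10^-34 J·s) / (3.07 × 10^-14 m × 6.46 × 10^6 m/s)
m = 3.34 × 10^-27 kg

Comparing with the listed masses, this is closest to a deuteron.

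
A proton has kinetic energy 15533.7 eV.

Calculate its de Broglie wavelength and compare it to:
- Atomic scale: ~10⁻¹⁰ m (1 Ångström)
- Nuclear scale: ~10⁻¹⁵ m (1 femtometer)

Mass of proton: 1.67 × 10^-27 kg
λ = 2.30 × 10^-13 m, which is between nuclear and atomic scales.

Using λ = h/√(2mKE):

KE = 15533.7 eV = 2.489 × 10^-15 J

λ = h/√(2mKE)
λ = (6.626 × 10^-34 J·s) / √(2 × 1.67 × 10^-27 kg × 2.489 × 10^-15 J)
λ = 2.30 × 10^-13 m

Comparison:
- Atomic scale (10⁻¹⁰ m): λ is 0.0023× this size
- Nuclear scale (10⁻¹⁵ m): λ is 2.3e+02× this size

The wavelength is between nuclear and atomic scales.

This wavelength is appropriate for probing atomic structure but too large for nuclear physics experiments.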